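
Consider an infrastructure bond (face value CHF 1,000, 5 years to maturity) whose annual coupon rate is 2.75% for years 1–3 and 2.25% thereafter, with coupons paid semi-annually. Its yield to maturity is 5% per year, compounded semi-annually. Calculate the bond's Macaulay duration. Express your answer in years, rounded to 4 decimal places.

Periodic yield y = 0.025. Discount each cash flow and weight by its period:
  t   CF        PV=CF/(1+0.025)^t    t·PV
  1        13.75        13.4146        13.4146
  2        13.75        13.0874        26.1749
  3        13.75        12.7682        38.3047
  4        13.75        12.4568        49.8273
  5        13.75        12.1530        60.7650
  6        13.75        11.8566        71.1395
  7        11.25         9.4642        66.2496
  8        11.25         9.2334        73.8672
  9        11.25         9.0082        81.0737
  10    1,011.25       789.9869     7,899.8688
  Σ                    893.4294     8,380.6854
Price P = Σ PV = 893.4294.
Macaulay duration = Σ(t·PV) / P = 8,380.6854 / 893.4294 = 9.38036 half-year periods.
In years: 9.38036 / 2 = 4.69018 years.

4.6902 years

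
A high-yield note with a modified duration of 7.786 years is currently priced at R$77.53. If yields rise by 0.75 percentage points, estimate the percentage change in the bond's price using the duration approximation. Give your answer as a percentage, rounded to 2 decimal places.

-5.84%

Duration approximation: ΔP/P ≈ -D_mod · Δy = -7.786 × (+0.0075) = -0.058395.
As a percentage: -5.8395%.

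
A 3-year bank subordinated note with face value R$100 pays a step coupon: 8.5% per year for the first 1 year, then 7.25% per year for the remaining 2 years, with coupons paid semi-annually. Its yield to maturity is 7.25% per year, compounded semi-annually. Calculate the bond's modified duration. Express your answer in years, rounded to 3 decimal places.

2.631 years

Periodic yield y = 0.03625. First find Macaulay duration:
  t   CF        PV=CF/(1+0.03625)^t    t·PV
  1        4.250         4.1013         4.1013
  2        4.250         3.9579         7.9157
  3        3.625         3.2577         9.7732
  4        3.625         3.1438        12.5751
  5        3.625         3.0338        15.1689
  6      103.625        83.6907       502.1443
  Σ                    101.1852       551.6785
P = 101.1852; Macaulay duration = 551.6785 / 101.1852 = 5.45217 half-year periods = 2.72608 years.
Modified duration = D_Mac / (1 + y) = 2.72608 / 1.03625 = 2.63072 years.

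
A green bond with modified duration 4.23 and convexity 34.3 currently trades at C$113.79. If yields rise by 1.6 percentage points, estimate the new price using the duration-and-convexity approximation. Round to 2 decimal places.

C$106.59

Duration effect: -D_mod·Δy = -4.23 × (+0.016) = -0.067680
Convexity effect: ½·C·(Δy)² = 0.5 × 34.3 × (0.016)² = +0.0043904
ΔP/P ≈ -0.067680 + 0.0043904 = -0.0632896
New price ≈ 113.79 × (1 - 0.0632896) = 106.588276416.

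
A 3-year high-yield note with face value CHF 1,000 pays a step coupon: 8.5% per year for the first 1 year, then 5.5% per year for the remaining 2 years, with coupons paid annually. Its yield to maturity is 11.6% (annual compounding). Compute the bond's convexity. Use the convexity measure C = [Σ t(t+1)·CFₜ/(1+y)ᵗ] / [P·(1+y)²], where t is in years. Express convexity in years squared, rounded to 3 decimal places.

With y = 0.116:
  t   CF        PV=CF/(1+0.116)^t    t·PV        t(t+1)·PV
  1        85.00        76.1649        76.1649         152.3297
  2        55.00        44.1605        88.3211         264.9632
  3     1,055.00       759.0316     2,277.0949       9,108.3796
  Σ                    879.3570     2,441.5808       9,525.6725
P = 879.3570.
Convexity = Σ t(t+1)·PV / [P·(1+y)²] = 9,525.6725 / (879.3570 × 1.245456) = 8.69765.

8.698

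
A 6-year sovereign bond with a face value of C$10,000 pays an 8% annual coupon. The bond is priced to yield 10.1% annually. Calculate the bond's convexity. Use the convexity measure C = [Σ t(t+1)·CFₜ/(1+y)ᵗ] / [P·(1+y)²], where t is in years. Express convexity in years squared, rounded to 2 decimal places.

26.59

With y = 0.101:
  t   CF        PV=CF/(1+0.101)^t    t·PV        t(t+1)·PV
  1       800.00       726.6122       726.6122       1,453.2243
  2       800.00       659.9566     1,319.9131       3,959.7394
  3       800.00       599.4156     1,798.2468       7,192.9870
  4       800.00       544.4283     2,177.7133      10,888.5665
  5       800.00       494.4853     2,472.4265      14,834.5592
  6    10,800.00     6,063.1713    36,379.0281     254,653.1965
  Σ                  9,088.0693    44,873.9400     292,982.2730
P = 9,088.0693.
Convexity = Σ t(t+1)·PV / [P·(1+y)²] = 292,982.2730 / (9,088.0693 × 1.212201) = 26.59470.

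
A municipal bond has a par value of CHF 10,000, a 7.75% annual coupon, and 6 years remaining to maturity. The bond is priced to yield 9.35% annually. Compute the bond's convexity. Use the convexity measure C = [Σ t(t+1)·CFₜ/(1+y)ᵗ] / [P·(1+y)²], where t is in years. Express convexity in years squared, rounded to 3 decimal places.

27.262

With y = 0.0935:
  t   CF        PV=CF/(1+0.0935)^t    t·PV        t(t+1)·PV
  1       775.00       708.7334       708.7334       1,417.4668
  2       775.00       648.1330     1,296.2660       3,888.7979
  3       775.00       592.7142     1,778.1426       7,112.5705
  4       775.00       542.0340     2,168.1361      10,840.6806
  5       775.00       495.6873     2,478.4363      14,870.6181
  6    10,775.00     6,302.3796    37,814.2773     264,699.9413
  Σ                  9,289.6815    46,243.9918     302,830.0753
P = 9,289.6815.
Convexity = Σ t(t+1)·PV / [P·(1+y)²] = 302,830.0753 / (9,289.6815 × 1.195742) = 27.26218.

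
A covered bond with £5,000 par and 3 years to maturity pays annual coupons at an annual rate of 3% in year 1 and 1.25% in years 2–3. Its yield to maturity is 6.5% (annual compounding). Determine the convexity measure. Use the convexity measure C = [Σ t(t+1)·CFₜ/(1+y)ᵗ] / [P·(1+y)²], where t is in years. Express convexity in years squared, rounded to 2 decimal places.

10.23

With y = 0.065:
  t   CF        PV=CF/(1+0.065)^t    t·PV        t(t+1)·PV
  1       150.00       140.8451       140.8451         281.6901
  2        62.50        55.1037       110.2074         330.6222
  3     5,062.50     4,190.9860    12,572.9581      50,291.8323
  Σ                  4,386.9348    12,824.0106      50,904.1447
P = 4,386.9348.
Convexity = Σ t(t+1)·PV / [P·(1+y)²] = 50,904.1447 / (4,386.9348 × 1.134225) = 10.23040.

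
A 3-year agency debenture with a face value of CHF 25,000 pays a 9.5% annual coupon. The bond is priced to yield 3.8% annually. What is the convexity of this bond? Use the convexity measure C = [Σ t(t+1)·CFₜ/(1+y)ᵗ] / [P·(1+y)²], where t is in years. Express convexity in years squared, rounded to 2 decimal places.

With y = 0.038:
  t   CF        PV=CF/(1+0.038)^t    t·PV        t(t+1)·PV
  1     2,375.00     2,288.0539     2,288.0539       4,576.1079
  2     2,375.00     2,204.2909     4,408.5818      13,225.7454
  3    27,375.00    24,477.2186    73,431.6559     293,726.6238
  Σ                 28,969.5635    80,128.2917     311,528.4771
P = 28,969.5635.
Convexity = Σ t(t+1)·PV / [P·(1+y)²] = 311,528.4771 / (28,969.5635 × 1.077444) = 9.98070.

9.98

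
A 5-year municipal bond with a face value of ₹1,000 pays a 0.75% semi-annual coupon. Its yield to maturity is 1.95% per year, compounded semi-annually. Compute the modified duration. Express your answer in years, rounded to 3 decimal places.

Periodic yield y = 0.00975. First find Macaulay duration:
  t   CF        PV=CF/(1+0.00975)^t    t·PV
  1         3.75         3.7138         3.7138
  2         3.75         3.6779         7.3559
  3         3.75         3.6424        10.9273
  4         3.75         3.6072        14.4290
  5         3.75         3.5724        17.8621
  6         3.75         3.5379        21.2275
  7         3.75         3.5038        24.5263
  8         3.75         3.4699        27.7594
  9         3.75         3.4364        30.9278
  10    1,003.75       910.9341     9,109.3406
  Σ                    943.0959     9,268.0696
P = 943.0959; Macaulay duration = 9,268.0696 / 943.0959 = 9.82728 half-year periods = 4.91364 years.
Modified duration = D_Mac / (1 + y) = 4.91364 / 1.00975 = 4.86620 years.

4.866 years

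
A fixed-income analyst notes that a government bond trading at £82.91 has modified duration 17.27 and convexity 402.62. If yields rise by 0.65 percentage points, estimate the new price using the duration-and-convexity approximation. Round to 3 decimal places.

£74.308

Duration effect: -D_mod·Δy = -17.27 × (+0.0065) = -0.112255
Convexity effect: ½·C·(Δy)² = 0.5 × 402.62 × (0.0065)² = +0.0085053475
ΔP/P ≈ -0.112255 + 0.0085053475 = -0.1037496525
New price ≈ 82.91 × (1 - 0.1037496525) = 74.308116311225.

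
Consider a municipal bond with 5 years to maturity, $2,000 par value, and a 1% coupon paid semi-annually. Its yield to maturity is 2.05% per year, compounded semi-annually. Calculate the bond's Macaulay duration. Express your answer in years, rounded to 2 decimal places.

Periodic yield y = 0.01025. Discount each cash flow and weight by its period:
  t   CF        PV=CF/(1+0.01025)^t    t·PV
  1        10.00         9.8985         9.8985
  2        10.00         9.7981        19.5962
  3        10.00         9.6987        29.0961
  4        10.00         9.6003        38.4012
  5        10.00         9.5029        47.5145
  6        10.00         9.4065        56.4388
  7        10.00         9.3110        65.1772
  8        10.00         9.2166        73.7325
  9        10.00         9.1231        82.1075
  10    2,010.00     1,815.1289    18,151.2888
  Σ                  1,900.6845    18,573.2514
Price P = Σ PV = 1,900.6845.
Macaulay duration = Σ(t·PV) / P = 18,573.2514 / 1,900.6845 = 9.77187 half-year periods.
In years: 9.77187 / 2 = 4.88594 years.

4.89 years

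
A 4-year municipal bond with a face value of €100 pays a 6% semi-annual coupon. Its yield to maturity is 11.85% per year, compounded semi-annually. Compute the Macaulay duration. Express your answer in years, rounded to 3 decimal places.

3.566 years

Periodic yield y = 0.05925. Discount each cash flow and weight by its period:
  t   CF        PV=CF/(1+0.05925)^t    t·PV
  1         3.00         2.8322         2.8322
  2         3.00         2.6738         5.3475
  3         3.00         2.5242         7.5726
  4         3.00         2.3830         9.5321
  5         3.00         2.2497        11.2486
  6         3.00         2.1239        12.7433
  7         3.00         2.0051        14.0356
  8       103.00        64.9904       519.9235
  Σ                     81.7823       583.2354
Price P = Σ PV = 81.7823.
Macaulay duration = Σ(t·PV) / P = 583.2354 / 81.7823 = 7.13156 half-year periods.
In years: 7.13156 / 2 = 3.56578 years.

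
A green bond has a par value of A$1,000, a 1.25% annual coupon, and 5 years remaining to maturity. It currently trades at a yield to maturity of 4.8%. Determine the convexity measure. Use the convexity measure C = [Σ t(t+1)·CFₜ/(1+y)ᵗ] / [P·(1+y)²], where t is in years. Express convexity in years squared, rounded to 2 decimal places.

26.34

With y = 0.048:
  t   CF        PV=CF/(1+0.048)^t    t·PV        t(t+1)·PV
  1        12.50        11.9275        11.9275          23.8550
  2        12.50        11.3812        22.7624          68.2871
  3        12.50        10.8599        32.5797         130.3189
  4        12.50        10.3625        41.4500         207.2502
  5     1,012.50       800.9190     4,004.5952      24,027.5712
  Σ                    845.4501     4,113.3148      24,457.2824
P = 845.4501.
Convexity = Σ t(t+1)·PV / [P·(1+y)²] = 24,457.2824 / (845.4501 × 1.098304) = 26.33890.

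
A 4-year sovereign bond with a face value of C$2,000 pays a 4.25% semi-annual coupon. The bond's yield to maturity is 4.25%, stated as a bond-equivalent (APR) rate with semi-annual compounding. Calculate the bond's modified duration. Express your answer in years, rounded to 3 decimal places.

3.643 years

Periodic yield y = 0.02125. First find Macaulay duration:
  t   CF        PV=CF/(1+0.02125)^t    t·PV
  1        42.50        41.6157        41.6157
  2        42.50        40.7497        81.4995
  3        42.50        39.9018       119.7055
  4        42.50        39.0716       156.2862
  5        42.50        38.2586       191.2928
  6        42.50        37.4625       224.7749
  7        42.50        36.6830       256.7808
  8     2,042.50     1,726.2572    13,810.0578
  Σ                  2,000.0000    14,882.0130
P = 2,000.0000; Macaulay duration = 14,882.0130 / 2,000.0000 = 7.44101 half-year periods = 3.72050 years.
Modified duration = D_Mac / (1 + y) = 3.72050 / 1.02125 = 3.64309 years.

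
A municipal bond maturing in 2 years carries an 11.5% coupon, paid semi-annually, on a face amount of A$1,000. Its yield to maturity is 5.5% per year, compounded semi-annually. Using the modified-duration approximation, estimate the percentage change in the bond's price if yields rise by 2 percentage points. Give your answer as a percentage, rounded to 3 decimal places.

-3.604%

Periodic yield y = 0.0275. Modified duration first:
  t   CF        PV=CF/(1+0.0275)^t    t·PV
  1        57.50        55.9611        55.9611
  2        57.50        54.4633       108.9267
  3        57.50        53.0057       159.0170
  4     1,057.50       948.7528     3,795.0111
  Σ                  1,112.1828     4,118.9158
P = 1,112.1828; D_Mac = 3.70345 half-year periods = 1.85173 yrs; D_mod = 1.85173/(1+0.0275) = 1.80217 yrs.
ΔP/P ≈ -D_mod · Δy = -1.80217 × (+0.02) = -0.036043 = -3.6043%.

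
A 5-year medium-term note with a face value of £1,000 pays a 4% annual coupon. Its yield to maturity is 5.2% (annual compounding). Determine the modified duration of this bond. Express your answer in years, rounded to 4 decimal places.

4.3901 years

Periodic yield y = 0.052. First find Macaulay duration:
  t   CF        PV=CF/(1+0.052)^t    t·PV
  1        40.00        38.0228        38.0228
  2        40.00        36.1434        72.2867
  3        40.00        34.3568       103.0704
  4        40.00        32.6586       130.6342
  5     1,040.00       807.1507     4,035.7536
  Σ                    948.3323     4,379.7678
P = 948.3323; Macaulay duration = 4,379.7678 / 948.3323 = 4.61839 years.
Modified duration = D_Mac / (1 + y) = 4.61839 / 1.052 = 4.39010 years.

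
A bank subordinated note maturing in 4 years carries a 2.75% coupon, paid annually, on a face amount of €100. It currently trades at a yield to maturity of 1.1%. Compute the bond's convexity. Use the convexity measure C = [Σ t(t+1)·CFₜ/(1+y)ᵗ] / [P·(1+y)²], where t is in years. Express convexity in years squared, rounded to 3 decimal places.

With y = 0.011:
  t   CF        PV=CF/(1+0.011)^t    t·PV        t(t+1)·PV
  1         2.75         2.7201         2.7201           5.4402
  2         2.75         2.6905         5.3810          16.1429
  3         2.75         2.6612         7.9836          31.9345
  4       102.75        98.3506       393.4026       1,967.0129
  Σ                    106.4224       409.4873       2,020.5305
P = 106.4224.
Convexity = Σ t(t+1)·PV / [P·(1+y)²] = 2,020.5305 / (106.4224 × 1.022121) = 18.57505.

18.575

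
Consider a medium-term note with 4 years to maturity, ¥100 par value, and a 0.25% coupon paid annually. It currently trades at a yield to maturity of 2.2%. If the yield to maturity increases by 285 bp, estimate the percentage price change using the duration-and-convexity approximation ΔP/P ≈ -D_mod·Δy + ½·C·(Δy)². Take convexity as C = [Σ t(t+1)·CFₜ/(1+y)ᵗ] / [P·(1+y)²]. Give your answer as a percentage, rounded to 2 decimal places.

-10.34%

With y = 0.022:
  t   CF        PV=CF/(1+0.022)^t    t·PV        t(t+1)·PV
  1         0.25         0.2446         0.2446           0.4892
  2         0.25         0.2394         0.4787           1.4361
  3         0.25         0.2342         0.7026           2.8104
  4       100.25        91.8927       367.5706       1,837.8531
  Σ                     92.6108       368.9965       1,842.5888
P = 92.6108; D_Mac = 3.98438 yrs; D_mod = 3.89861 yrs; C = 19.04868.
Duration effect: -3.89861 × (+0.0285) = -0.111110
Convexity effect: 0.5 × 19.04868 × (0.0285)² = +0.0077361
ΔP/P ≈ -0.111110 + 0.0077361 = -0.103374 = -10.3374%.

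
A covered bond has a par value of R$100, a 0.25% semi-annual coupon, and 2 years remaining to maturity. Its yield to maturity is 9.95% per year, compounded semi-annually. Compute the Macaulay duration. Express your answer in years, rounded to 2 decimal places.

Periodic yield y = 0.04975. Discount each cash flow and weight by its period:
  t   CF        PV=CF/(1+0.04975)^t    t·PV
  1        0.125         0.1191         0.1191
  2        0.125         0.1134         0.2269
  3        0.125         0.1081         0.3242
  4      100.125        82.4516       329.8063
  Σ                     82.7921       330.4764
Price P = Σ PV = 82.7921.
Macaulay duration = Σ(t·PV) / P = 330.4764 / 82.7921 = 3.99164 half-year periods.
In years: 3.99164 / 2 = 1.99582 years.

2.00 years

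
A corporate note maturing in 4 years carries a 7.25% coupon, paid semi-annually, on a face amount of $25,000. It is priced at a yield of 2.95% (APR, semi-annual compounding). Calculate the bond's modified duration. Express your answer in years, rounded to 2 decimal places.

Periodic yield y = 0.01475. First find Macaulay duration:
  t   CF        PV=CF/(1+0.01475)^t    t·PV
  1       906.25       893.0771       893.0771
  2       906.25       880.0957     1,760.1914
  3       906.25       867.3030     2,601.9089
  4       906.25       854.6962     3,418.7849
  5       906.25       842.2727     4,211.3635
  6       906.25       830.0298     4,980.1785
  7       906.25       817.9648     5,725.7534
  8    25,906.25    23,042.6314   184,341.0510
  Σ                 29,028.0706   207,932.3087
P = 29,028.0706; Macaulay duration = 207,932.3087 / 29,028.0706 = 7.16315 half-year periods = 3.58157 years.
Modified duration = D_Mac / (1 + y) = 3.58157 / 1.01475 = 3.52951 years.

3.53 years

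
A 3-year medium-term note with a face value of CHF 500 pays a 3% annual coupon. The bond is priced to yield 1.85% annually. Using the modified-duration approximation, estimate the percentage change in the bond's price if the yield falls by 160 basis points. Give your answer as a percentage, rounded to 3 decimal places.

+4.579%

Periodic yield y = 0.0185. Modified duration first:
  t   CF        PV=CF/(1+0.0185)^t    t·PV
  1        15.00        14.7275        14.7275
  2        15.00        14.4600        28.9201
  3       515.00       487.4433     1,462.3300
  Σ                    516.6309     1,505.9776
P = 516.6309; D_Mac = 2.91500 yrs; D_mod = 2.91500/(1+0.0185) = 2.86205 yrs.
ΔP/P ≈ -D_mod · Δy = -2.86205 × (-0.016) = +0.045793 = +4.5793%.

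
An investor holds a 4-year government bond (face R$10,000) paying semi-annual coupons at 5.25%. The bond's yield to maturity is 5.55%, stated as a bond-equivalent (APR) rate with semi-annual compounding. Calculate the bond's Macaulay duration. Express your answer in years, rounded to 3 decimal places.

3.657 years

Periodic yield y = 0.02775. Discount each cash flow and weight by its period:
  t   CF        PV=CF/(1+0.02775)^t    t·PV
  1       262.50       255.4123       255.4123
  2       262.50       248.5160       497.0320
  3       262.50       241.8059       725.4176
  4       262.50       235.2769       941.1078
  5       262.50       228.9243     1,144.6215
  6       262.50       222.7432     1,336.4590
  7       262.50       216.7289     1,517.1026
  8    10,262.50     8,244.2905    65,954.3240
  Σ                  9,893.6980    72,371.4768
Price P = Σ PV = 9,893.6980.
Macaulay duration = Σ(t·PV) / P = 72,371.4768 / 9,893.6980 = 7.31491 half-year periods.
In years: 7.31491 / 2 = 3.65745 years.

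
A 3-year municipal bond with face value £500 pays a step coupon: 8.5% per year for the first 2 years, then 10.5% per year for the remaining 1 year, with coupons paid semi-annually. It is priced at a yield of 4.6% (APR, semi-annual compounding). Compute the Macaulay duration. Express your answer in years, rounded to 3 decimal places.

2.727 years

Periodic yield y = 0.023. Discount each cash flow and weight by its period:
  t   CF        PV=CF/(1+0.023)^t    t·PV
  1        21.25        20.7722        20.7722
  2        21.25        20.3052        40.6104
  3        21.25        19.8487        59.5461
  4        21.25        19.4024        77.6098
  5        26.25        23.4289       117.1443
  6       526.25       459.1328     2,754.7967
  Σ                    562.8902     3,070.4796
Price P = Σ PV = 562.8902.
Macaulay duration = Σ(t·PV) / P = 3,070.4796 / 562.8902 = 5.45485 half-year periods.
In years: 5.45485 / 2 = 2.72742 years.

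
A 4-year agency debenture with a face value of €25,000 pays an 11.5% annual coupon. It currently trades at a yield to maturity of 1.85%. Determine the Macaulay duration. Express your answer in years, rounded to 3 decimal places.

3.511 years

Periodic yield y = 0.0185. Discount each cash flow and weight by its year:
  t   CF        PV=CF/(1+0.0185)^t    t·PV
  1     2,875.00     2,822.7786     2,822.7786
  2     2,875.00     2,771.5057     5,543.0115
  3     2,875.00     2,721.1642     8,163.4926
  4    27,875.00    25,904.2333   103,616.9332
  Σ                 34,219.6818   120,146.2159
Price P = Σ PV = 34,219.6818.
Macaulay duration = Σ(t·PV) / P = 120,146.2159 / 34,219.6818 = 3.51103 years.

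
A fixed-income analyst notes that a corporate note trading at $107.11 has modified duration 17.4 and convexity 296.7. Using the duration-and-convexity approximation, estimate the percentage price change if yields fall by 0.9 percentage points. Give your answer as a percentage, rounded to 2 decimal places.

Duration effect: -D_mod·Δy = -17.4 × (-0.009) = +0.156600
Convexity effect: ½·C·(Δy)² = 0.5 × 296.7 × (-0.009)² = +0.01201635
ΔP/P ≈ +0.156600 + 0.01201635 = +0.16861635
= +16.861635%.

+16.86%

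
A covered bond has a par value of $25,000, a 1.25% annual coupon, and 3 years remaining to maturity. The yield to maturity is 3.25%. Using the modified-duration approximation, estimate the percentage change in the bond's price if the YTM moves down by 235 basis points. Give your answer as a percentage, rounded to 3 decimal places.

+6.741%

Periodic yield y = 0.0325. Modified duration first:
  t   CF        PV=CF/(1+0.0325)^t    t·PV
  1       312.50       302.6634       302.6634
  2       312.50       293.1365       586.2730
  3    25,312.50    22,996.6650    68,989.9951
  Σ                 23,592.4650    69,878.9316
P = 23,592.4650; D_Mac = 2.96192 yrs; D_mod = 2.96192/(1+0.0325) = 2.86869 yrs.
ΔP/P ≈ -D_mod · Δy = -2.86869 × (-0.0235) = +0.067414 = +6.7414%.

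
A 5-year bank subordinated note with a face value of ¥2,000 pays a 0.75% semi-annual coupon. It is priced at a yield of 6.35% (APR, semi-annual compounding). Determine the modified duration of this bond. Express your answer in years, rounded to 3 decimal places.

4.750 years

Periodic yield y = 0.03175. First find Macaulay duration:
  t   CF        PV=CF/(1+0.03175)^t    t·PV
  1         7.50         7.2692         7.2692
  2         7.50         7.0455        14.0910
  3         7.50         6.8287        20.4861
  4         7.50         6.6186        26.4742
  5         7.50         6.4149        32.0744
  6         7.50         6.2175        37.3049
  7         7.50         6.0261        42.1830
  8         7.50         5.8407        46.7257
  9         7.50         5.6610        50.9487
  10    2,007.50     1,468.6245    14,686.2453
  Σ                  1,526.5467    14,963.8026
P = 1,526.5467; Macaulay duration = 14,963.8026 / 1,526.5467 = 9.80239 half-year periods = 4.90119 years.
Modified duration = D_Mac / (1 + y) = 4.90119 / 1.03175 = 4.75037 years.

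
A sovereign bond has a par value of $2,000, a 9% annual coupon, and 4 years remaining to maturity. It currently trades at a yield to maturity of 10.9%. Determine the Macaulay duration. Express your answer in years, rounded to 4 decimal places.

Periodic yield y = 0.109. Discount each cash flow and weight by its year:
  t   CF        PV=CF/(1+0.109)^t    t·PV
  1       180.00       162.3084       162.3084
  2       180.00       146.3556       292.7112
  3       180.00       131.9708       395.9124
  4     2,180.00     1,441.2201     5,764.8804
  Σ                  1,881.8549     6,615.8124
Price P = Σ PV = 1,881.8549.
Macaulay duration = Σ(t·PV) / P = 6,615.8124 / 1,881.8549 = 3.51558 years.

3.5156 years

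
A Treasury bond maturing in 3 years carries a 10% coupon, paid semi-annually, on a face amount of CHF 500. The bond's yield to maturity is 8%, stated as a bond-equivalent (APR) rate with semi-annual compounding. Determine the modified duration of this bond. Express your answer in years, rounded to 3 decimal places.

2.572 years

Periodic yield y = 0.04. First find Macaulay duration:
  t   CF        PV=CF/(1+0.04)^t    t·PV
  1        25.00        24.0385        24.0385
  2        25.00        23.1139        46.2278
  3        25.00        22.2249        66.6747
  4        25.00        21.3701        85.4804
  5        25.00        20.5482       102.7409
  6       525.00       414.9151     2,489.4908
  Σ                    526.2107     2,814.6531
P = 526.2107; Macaulay duration = 2,814.6531 / 526.2107 = 5.34891 half-year periods = 2.67445 years.
Modified duration = D_Mac / (1 + y) = 2.67445 / 1.04 = 2.57159 years.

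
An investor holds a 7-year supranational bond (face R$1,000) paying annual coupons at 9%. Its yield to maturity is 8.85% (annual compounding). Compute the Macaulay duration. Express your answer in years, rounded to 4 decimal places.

5.4922 years

Periodic yield y = 0.0885. Discount each cash flow and weight by its year:
  t   CF        PV=CF/(1+0.0885)^t    t·PV
  1        90.00        82.6826        82.6826
  2        90.00        75.9601       151.9202
  3        90.00        69.7842       209.3527
  4        90.00        64.1104       256.4418
  5        90.00        58.8980       294.4899
  6        90.00        54.1093       324.6558
  7     1,090.00       602.0429     4,214.3005
  Σ                  1,007.5876     5,533.8435
Price P = Σ PV = 1,007.5876.
Macaulay duration = Σ(t·PV) / P = 5,533.8435 / 1,007.5876 = 5.49217 years.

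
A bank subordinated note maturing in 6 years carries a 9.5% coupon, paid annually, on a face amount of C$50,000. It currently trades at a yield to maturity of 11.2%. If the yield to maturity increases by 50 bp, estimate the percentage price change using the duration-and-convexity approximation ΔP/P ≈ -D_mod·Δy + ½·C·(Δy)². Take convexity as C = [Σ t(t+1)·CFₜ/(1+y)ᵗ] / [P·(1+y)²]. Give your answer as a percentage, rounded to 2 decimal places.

-2.12%

With y = 0.112:
  t   CF        PV=CF/(1+0.112)^t    t·PV        t(t+1)·PV
  1     4,750.00     4,271.5827     4,271.5827       8,543.1655
  2     4,750.00     3,841.3514     7,682.7028      23,048.1083
  3     4,750.00     3,454.4527    10,363.3580      41,453.4322
  4     4,750.00     3,106.5222    12,426.0888      62,130.4439
  5     4,750.00     2,793.6351    13,968.1753      83,809.0520
  6    54,750.00    28,957.1223   173,742.7337   1,216,199.1357
  Σ                 46,424.6663   222,454.6413   1,435,183.3374
P = 46,424.6663; D_Mac = 4.79173 yrs; D_mod = 4.30911 yrs; C = 25.00052.
Duration effect: -4.30911 × (+0.005) = -0.021546
Convexity effect: 0.5 × 25.00052 × (0.005)² = +0.0003125
ΔP/P ≈ -0.021546 + 0.0003125 = -0.021233 = -2.1233%.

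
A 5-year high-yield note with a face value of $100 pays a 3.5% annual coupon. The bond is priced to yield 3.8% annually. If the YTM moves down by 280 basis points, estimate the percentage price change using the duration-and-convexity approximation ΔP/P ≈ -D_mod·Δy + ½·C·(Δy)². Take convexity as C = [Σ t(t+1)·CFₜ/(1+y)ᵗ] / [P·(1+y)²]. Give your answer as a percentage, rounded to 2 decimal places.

With y = 0.038:
  t   CF        PV=CF/(1+0.038)^t    t·PV        t(t+1)·PV
  1         3.50         3.3719         3.3719           6.7437
  2         3.50         3.2484         6.4969          19.4906
  3         3.50         3.1295         9.3885          37.5541
  4         3.50         3.0149        12.0598          60.2988
  5       103.50        85.8922       429.4609       2,576.7651
  Σ                     98.6569       460.7779       2,700.8523
P = 98.6569; D_Mac = 4.67051 yrs; D_mod = 4.49953 yrs; C = 25.40847.
Duration effect: -4.49953 × (-0.028) = +0.125987
Convexity effect: 0.5 × 25.40847 × (-0.028)² = +0.0099601
ΔP/P ≈ +0.125987 + 0.0099601 = +0.135947 = +13.5947%.

+13.59%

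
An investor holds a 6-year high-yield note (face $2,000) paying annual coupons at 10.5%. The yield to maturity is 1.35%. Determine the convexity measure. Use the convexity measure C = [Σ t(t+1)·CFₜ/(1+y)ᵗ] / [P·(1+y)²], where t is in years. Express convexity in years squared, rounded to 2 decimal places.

With y = 0.0135:
  t   CF        PV=CF/(1+0.0135)^t    t·PV        t(t+1)·PV
  1       210.00       207.2028       207.2028         414.4055
  2       210.00       204.4428       408.8856       1,226.6567
  3       210.00       201.7196       605.1587       2,420.6349
  4       210.00       199.0326       796.1305       3,980.6526
  5       210.00       196.3815       981.9074       5,891.4444
  6     2,210.00     2,039.1527    12,234.9164      85,644.4147
  Σ                  3,047.9320    15,234.2014      99,578.2088
P = 3,047.9320.
Convexity = Σ t(t+1)·PV / [P·(1+y)²] = 99,578.2088 / (3,047.9320 × 1.027182) = 31.80618.

31.81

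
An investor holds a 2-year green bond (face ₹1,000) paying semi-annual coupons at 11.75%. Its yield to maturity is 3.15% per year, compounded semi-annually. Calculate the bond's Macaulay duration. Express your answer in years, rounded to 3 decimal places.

1.853 years

Periodic yield y = 0.01575. Discount each cash flow and weight by its period:
  t   CF        PV=CF/(1+0.01575)^t    t·PV
  1        58.75        57.8390        57.8390
  2        58.75        56.9422       113.8844
  3        58.75        56.0593       168.1778
  4     1,058.75       994.5946     3,978.3784
  Σ                  1,165.4351     4,318.2796
Price P = Σ PV = 1,165.4351.
Macaulay duration = Σ(t·PV) / P = 4,318.2796 / 1,165.4351 = 3.70529 half-year periods.
In years: 3.70529 / 2 = 1.85265 years.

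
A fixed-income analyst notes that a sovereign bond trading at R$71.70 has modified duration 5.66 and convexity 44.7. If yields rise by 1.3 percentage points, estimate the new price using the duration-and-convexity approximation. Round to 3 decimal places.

R$66.695

Duration effect: -D_mod·Δy = -5.66 × (+0.013) = -0.073580
Convexity effect: ½·C·(Δy)² = 0.5 × 44.7 × (0.013)² = +0.00377715
ΔP/P ≈ -0.073580 + 0.00377715 = -0.06980285
New price ≈ 71.70 × (1 - 0.06980285) = 66.695135655.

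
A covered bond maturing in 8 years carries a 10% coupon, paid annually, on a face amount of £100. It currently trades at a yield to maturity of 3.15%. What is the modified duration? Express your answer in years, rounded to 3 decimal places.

Periodic yield y = 0.0315. First find Macaulay duration:
  t   CF        PV=CF/(1+0.0315)^t    t·PV
  1        10.00         9.6946         9.6946
  2        10.00         9.3986        18.7971
  3        10.00         9.1116        27.3347
  4        10.00         8.8333        35.3332
  5        10.00         8.5636        42.8178
  6        10.00         8.3020        49.8122
  7        10.00         8.0485        56.3396
  8       110.00        85.8299       686.6395
  Σ                    147.7821       926.7687
P = 147.7821; Macaulay duration = 926.7687 / 147.7821 = 6.27118 years.
Modified duration = D_Mac / (1 + y) = 6.27118 / 1.0315 = 6.07967 years.

6.080 years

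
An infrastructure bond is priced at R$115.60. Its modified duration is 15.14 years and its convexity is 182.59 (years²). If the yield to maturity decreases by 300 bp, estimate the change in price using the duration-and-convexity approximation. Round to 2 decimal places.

+R$62.00

Duration effect: -D_mod·Δy = -15.14 × (-0.03) = +0.454200
Convexity effect: ½·C·(Δy)² = 0.5 × 182.59 × (-0.03)² = +0.0821655
ΔP/P ≈ +0.454200 + 0.0821655 = +0.5363655
ΔP ≈ 115.60 × (+0.5363655) = +62.0038518.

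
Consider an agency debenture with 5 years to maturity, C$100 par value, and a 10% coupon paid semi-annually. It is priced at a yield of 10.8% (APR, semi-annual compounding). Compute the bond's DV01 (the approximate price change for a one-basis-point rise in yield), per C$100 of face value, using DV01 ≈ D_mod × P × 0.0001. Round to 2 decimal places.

Periodic yield y = 0.054.
  t   CF        PV=CF/(1+0.054)^t    t·PV
  1         5.00         4.7438         4.7438
  2         5.00         4.5008         9.0016
  3         5.00         4.2702        12.8106
  4         5.00         4.0514        16.2057
  5         5.00         3.8439        19.2193
  6         5.00         3.6469        21.8815
  7         5.00         3.4601        24.2205
  8         5.00         3.2828        26.2624
  9         5.00         3.1146        28.0315
  10      105.00        62.0559       620.5592
  Σ                     96.9704       782.9362
P = 96.9704; D_Mac = 8.07397 half-year periods = 4.03698 yrs; D_mod = 3.83016 yrs.
DV01 ≈ 3.83016 × 96.9704 × 0.0001 = 0.037141.

C$0.04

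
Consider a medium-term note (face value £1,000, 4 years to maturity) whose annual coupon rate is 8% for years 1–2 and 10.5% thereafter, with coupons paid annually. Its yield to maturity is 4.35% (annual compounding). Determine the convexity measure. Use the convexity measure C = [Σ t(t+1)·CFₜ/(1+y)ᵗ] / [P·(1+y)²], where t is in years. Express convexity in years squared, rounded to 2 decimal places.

With y = 0.0435:
  t   CF        PV=CF/(1+0.0435)^t    t·PV        t(t+1)·PV
  1        80.00        76.6651        76.6651         153.3301
  2        80.00        73.4692       146.9383         440.8150
  3       105.00        92.4085       277.2255       1,108.9020
  4     1,105.00       931.9497     3,727.7987      18,638.9936
  Σ                  1,174.4924     4,228.6276      20,342.0408
P = 1,174.4924.
Convexity = Σ t(t+1)·PV / [P·(1+y)²] = 20,342.0408 / (1,174.4924 × 1.088892) = 15.90594.

15.91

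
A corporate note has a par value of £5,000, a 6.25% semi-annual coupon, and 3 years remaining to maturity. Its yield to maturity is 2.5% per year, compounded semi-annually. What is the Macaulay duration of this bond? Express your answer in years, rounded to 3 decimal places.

Periodic yield y = 0.0125. Discount each cash flow and weight by its period:
  t   CF        PV=CF/(1+0.0125)^t    t·PV
  1       156.25       154.3210       154.3210
  2       156.25       152.4158       304.8316
  3       156.25       150.5341       451.6023
  4       156.25       148.6757       594.7027
  5       156.25       146.8402       734.2008
  6     5,156.25     4,785.9017    28,715.4102
  Σ                  5,538.6884    30,955.0686
Price P = Σ PV = 5,538.6884.
Macaulay duration = Σ(t·PV) / P = 30,955.0686 / 5,538.6884 = 5.58888 half-year periods.
In years: 5.58888 / 2 = 2.79444 years.

2.794 years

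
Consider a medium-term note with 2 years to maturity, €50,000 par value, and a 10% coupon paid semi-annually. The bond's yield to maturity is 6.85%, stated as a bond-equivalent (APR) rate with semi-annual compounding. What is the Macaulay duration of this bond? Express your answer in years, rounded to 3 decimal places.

1.866 years

Periodic yield y = 0.03425. Discount each cash flow and weight by its period:
  t   CF        PV=CF/(1+0.03425)^t    t·PV
  1     2,500.00     2,417.2105     2,417.2105
  2     2,500.00     2,337.1627     4,674.3254
  3     2,500.00     2,259.7657     6,779.2972
  4    52,500.00    45,883.5683   183,534.2733
  Σ                 52,897.7073   197,405.1064
Price P = Σ PV = 52,897.7073.
Macaulay duration = Σ(t·PV) / P = 197,405.1064 / 52,897.7073 = 3.73183 half-year periods.
In years: 3.73183 / 2 = 1.86591 years.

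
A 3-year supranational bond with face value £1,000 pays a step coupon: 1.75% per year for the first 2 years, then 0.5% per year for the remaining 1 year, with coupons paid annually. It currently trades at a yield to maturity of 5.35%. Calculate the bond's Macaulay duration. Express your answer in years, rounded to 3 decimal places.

Periodic yield y = 0.0535. Discount each cash flow and weight by its year:
  t   CF        PV=CF/(1+0.0535)^t    t·PV
  1        17.50        16.6113        16.6113
  2        17.50        15.7677        31.5354
  3     1,005.00       859.5328     2,578.5983
  Σ                    891.9118     2,626.7451
Price P = Σ PV = 891.9118.
Macaulay duration = Σ(t·PV) / P = 2,626.7451 / 891.9118 = 2.94507 years.

2.945 years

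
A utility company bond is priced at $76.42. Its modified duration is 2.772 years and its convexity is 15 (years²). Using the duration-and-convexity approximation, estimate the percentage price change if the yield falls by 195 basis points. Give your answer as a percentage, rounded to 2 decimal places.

Duration effect: -D_mod·Δy = -2.772 × (-0.0195) = +0.054054
Convexity effect: ½·C·(Δy)² = 0.5 × 15 × (-0.0195)² = +0.002851875
ΔP/P ≈ +0.054054 + 0.002851875 = +0.056905875
= +5.6905875%.

+5.69%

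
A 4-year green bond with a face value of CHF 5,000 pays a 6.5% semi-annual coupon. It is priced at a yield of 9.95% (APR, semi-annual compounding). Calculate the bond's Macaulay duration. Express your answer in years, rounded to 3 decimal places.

3.556 years

Periodic yield y = 0.04975. Discount each cash flow and weight by its period:
  t   CF        PV=CF/(1+0.04975)^t    t·PV
  1       162.50       154.7988       154.7988
  2       162.50       147.4625       294.9250
  3       162.50       140.4739       421.4218
  4       162.50       133.8166       535.2662
  5       162.50       127.4747       637.3734
  6       162.50       121.4334       728.6002
  7       162.50       115.6784       809.7486
  8     5,162.50     3,500.8459    28,006.7674
  Σ                  4,441.9841    31,588.9015
Price P = Σ PV = 4,441.9841.
Macaulay duration = Σ(t·PV) / P = 31,588.9015 / 4,441.9841 = 7.11144 half-year periods.
In years: 7.11144 / 2 = 3.55572 years.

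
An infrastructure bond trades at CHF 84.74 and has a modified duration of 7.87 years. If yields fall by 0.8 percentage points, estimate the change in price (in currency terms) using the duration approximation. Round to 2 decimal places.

+CHF 5.34

Duration approximation: ΔP/P ≈ -D_mod · Δy = -7.87 × (-0.008) = +0.062960.
ΔP ≈ 84.74 × (+0.062960) = +5.3352304.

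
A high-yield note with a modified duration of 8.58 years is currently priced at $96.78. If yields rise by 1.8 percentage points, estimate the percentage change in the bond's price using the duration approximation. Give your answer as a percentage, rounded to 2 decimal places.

-15.44%

Duration approximation: ΔP/P ≈ -D_mod · Δy = -8.58 × (+0.018) = -0.154440.
As a percentage: -15.4440%.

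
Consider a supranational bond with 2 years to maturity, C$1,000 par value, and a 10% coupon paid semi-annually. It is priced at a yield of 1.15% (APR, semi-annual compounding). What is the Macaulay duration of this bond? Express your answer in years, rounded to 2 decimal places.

Periodic yield y = 0.00575. Discount each cash flow and weight by its period:
  t   CF        PV=CF/(1+0.00575)^t    t·PV
  1        50.00        49.7141        49.7141
  2        50.00        49.4299        98.8598
  3        50.00        49.1473       147.4420
  4     1,050.00     1,026.1932     4,104.7728
  Σ                  1,174.4846     4,400.7888
Price P = Σ PV = 1,174.4846.
Macaulay duration = Σ(t·PV) / P = 4,400.7888 / 1,174.4846 = 3.74700 half-year periods.
In years: 3.74700 / 2 = 1.87350 years.

1.87 years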